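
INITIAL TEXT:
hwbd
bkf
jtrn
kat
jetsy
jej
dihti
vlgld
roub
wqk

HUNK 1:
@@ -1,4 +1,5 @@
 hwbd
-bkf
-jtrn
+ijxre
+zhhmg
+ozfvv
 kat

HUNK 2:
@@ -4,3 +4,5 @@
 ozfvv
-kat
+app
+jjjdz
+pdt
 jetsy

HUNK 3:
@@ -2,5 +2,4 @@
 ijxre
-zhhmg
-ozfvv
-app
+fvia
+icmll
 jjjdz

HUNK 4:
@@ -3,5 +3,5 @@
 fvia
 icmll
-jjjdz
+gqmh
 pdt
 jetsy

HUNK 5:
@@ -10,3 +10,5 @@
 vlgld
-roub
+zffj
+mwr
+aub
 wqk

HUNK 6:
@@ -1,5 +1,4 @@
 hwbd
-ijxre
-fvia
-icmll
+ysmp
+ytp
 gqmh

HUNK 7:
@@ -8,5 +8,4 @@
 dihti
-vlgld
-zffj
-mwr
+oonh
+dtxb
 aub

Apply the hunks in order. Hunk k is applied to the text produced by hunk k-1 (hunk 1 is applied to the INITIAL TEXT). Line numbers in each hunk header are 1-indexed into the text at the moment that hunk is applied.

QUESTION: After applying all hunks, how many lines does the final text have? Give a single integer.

Answer: 12

Derivation:
Hunk 1: at line 1 remove [bkf,jtrn] add [ijxre,zhhmg,ozfvv] -> 11 lines: hwbd ijxre zhhmg ozfvv kat jetsy jej dihti vlgld roub wqk
Hunk 2: at line 4 remove [kat] add [app,jjjdz,pdt] -> 13 lines: hwbd ijxre zhhmg ozfvv app jjjdz pdt jetsy jej dihti vlgld roub wqk
Hunk 3: at line 2 remove [zhhmg,ozfvv,app] add [fvia,icmll] -> 12 lines: hwbd ijxre fvia icmll jjjdz pdt jetsy jej dihti vlgld roub wqk
Hunk 4: at line 3 remove [jjjdz] add [gqmh] -> 12 lines: hwbd ijxre fvia icmll gqmh pdt jetsy jej dihti vlgld roub wqk
Hunk 5: at line 10 remove [roub] add [zffj,mwr,aub] -> 14 lines: hwbd ijxre fvia icmll gqmh pdt jetsy jej dihti vlgld zffj mwr aub wqk
Hunk 6: at line 1 remove [ijxre,fvia,icmll] add [ysmp,ytp] -> 13 lines: hwbd ysmp ytp gqmh pdt jetsy jej dihti vlgld zffj mwr aub wqk
Hunk 7: at line 8 remove [vlgld,zffj,mwr] add [oonh,dtxb] -> 12 lines: hwbd ysmp ytp gqmh pdt jetsy jej dihti oonh dtxb aub wqk
Final line count: 12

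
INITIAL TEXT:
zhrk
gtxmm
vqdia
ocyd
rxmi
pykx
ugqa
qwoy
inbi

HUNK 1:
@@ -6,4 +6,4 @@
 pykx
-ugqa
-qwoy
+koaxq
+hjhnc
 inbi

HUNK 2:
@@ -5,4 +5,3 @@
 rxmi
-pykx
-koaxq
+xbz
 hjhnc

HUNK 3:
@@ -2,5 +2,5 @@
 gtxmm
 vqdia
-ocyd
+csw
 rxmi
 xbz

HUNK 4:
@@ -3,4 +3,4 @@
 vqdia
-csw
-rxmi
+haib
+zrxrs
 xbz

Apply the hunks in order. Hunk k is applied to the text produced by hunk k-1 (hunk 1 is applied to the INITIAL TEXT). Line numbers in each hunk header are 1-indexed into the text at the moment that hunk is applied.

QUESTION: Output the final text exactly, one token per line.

Answer: zhrk
gtxmm
vqdia
haib
zrxrs
xbz
hjhnc
inbi

Derivation:
Hunk 1: at line 6 remove [ugqa,qwoy] add [koaxq,hjhnc] -> 9 lines: zhrk gtxmm vqdia ocyd rxmi pykx koaxq hjhnc inbi
Hunk 2: at line 5 remove [pykx,koaxq] add [xbz] -> 8 lines: zhrk gtxmm vqdia ocyd rxmi xbz hjhnc inbi
Hunk 3: at line 2 remove [ocyd] add [csw] -> 8 lines: zhrk gtxmm vqdia csw rxmi xbz hjhnc inbi
Hunk 4: at line 3 remove [csw,rxmi] add [haib,zrxrs] -> 8 lines: zhrk gtxmm vqdia haib zrxrs xbz hjhnc inbi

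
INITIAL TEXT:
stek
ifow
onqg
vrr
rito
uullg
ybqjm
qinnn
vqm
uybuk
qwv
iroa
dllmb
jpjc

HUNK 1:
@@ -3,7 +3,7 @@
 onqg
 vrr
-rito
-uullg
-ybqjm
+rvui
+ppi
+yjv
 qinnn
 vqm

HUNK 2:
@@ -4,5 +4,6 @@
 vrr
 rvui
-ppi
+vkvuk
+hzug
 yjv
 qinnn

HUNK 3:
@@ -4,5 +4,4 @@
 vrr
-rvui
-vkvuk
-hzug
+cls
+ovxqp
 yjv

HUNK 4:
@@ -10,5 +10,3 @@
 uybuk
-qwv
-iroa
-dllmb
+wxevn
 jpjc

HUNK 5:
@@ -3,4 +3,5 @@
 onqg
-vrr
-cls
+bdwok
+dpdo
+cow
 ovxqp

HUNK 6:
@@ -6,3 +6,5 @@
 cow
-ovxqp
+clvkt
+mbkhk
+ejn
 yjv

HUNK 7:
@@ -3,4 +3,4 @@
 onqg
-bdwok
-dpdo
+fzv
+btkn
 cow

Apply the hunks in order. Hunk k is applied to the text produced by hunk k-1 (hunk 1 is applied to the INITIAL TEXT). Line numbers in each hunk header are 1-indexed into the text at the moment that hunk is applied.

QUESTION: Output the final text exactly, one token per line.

Hunk 1: at line 3 remove [rito,uullg,ybqjm] add [rvui,ppi,yjv] -> 14 lines: stek ifow onqg vrr rvui ppi yjv qinnn vqm uybuk qwv iroa dllmb jpjc
Hunk 2: at line 4 remove [ppi] add [vkvuk,hzug] -> 15 lines: stek ifow onqg vrr rvui vkvuk hzug yjv qinnn vqm uybuk qwv iroa dllmb jpjc
Hunk 3: at line 4 remove [rvui,vkvuk,hzug] add [cls,ovxqp] -> 14 lines: stek ifow onqg vrr cls ovxqp yjv qinnn vqm uybuk qwv iroa dllmb jpjc
Hunk 4: at line 10 remove [qwv,iroa,dllmb] add [wxevn] -> 12 lines: stek ifow onqg vrr cls ovxqp yjv qinnn vqm uybuk wxevn jpjc
Hunk 5: at line 3 remove [vrr,cls] add [bdwok,dpdo,cow] -> 13 lines: stek ifow onqg bdwok dpdo cow ovxqp yjv qinnn vqm uybuk wxevn jpjc
Hunk 6: at line 6 remove [ovxqp] add [clvkt,mbkhk,ejn] -> 15 lines: stek ifow onqg bdwok dpdo cow clvkt mbkhk ejn yjv qinnn vqm uybuk wxevn jpjc
Hunk 7: at line 3 remove [bdwok,dpdo] add [fzv,btkn] -> 15 lines: stek ifow onqg fzv btkn cow clvkt mbkhk ejn yjv qinnn vqm uybuk wxevn jpjc

Answer: stek
ifow
onqg
fzv
btkn
cow
clvkt
mbkhk
ejn
yjv
qinnn
vqm
uybuk
wxevn
jpjc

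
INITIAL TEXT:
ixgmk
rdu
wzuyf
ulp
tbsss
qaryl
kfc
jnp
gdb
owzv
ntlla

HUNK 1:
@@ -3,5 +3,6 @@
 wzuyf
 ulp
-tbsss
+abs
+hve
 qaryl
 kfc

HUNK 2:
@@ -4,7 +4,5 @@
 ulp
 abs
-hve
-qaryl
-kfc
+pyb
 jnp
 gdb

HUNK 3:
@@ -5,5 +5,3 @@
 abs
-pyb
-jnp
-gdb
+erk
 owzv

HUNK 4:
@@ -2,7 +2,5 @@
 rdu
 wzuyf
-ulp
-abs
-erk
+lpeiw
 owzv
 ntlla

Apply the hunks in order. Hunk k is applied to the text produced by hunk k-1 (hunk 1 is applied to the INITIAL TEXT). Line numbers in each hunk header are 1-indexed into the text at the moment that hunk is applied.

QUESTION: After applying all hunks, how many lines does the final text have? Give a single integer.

Hunk 1: at line 3 remove [tbsss] add [abs,hve] -> 12 lines: ixgmk rdu wzuyf ulp abs hve qaryl kfc jnp gdb owzv ntlla
Hunk 2: at line 4 remove [hve,qaryl,kfc] add [pyb] -> 10 lines: ixgmk rdu wzuyf ulp abs pyb jnp gdb owzv ntlla
Hunk 3: at line 5 remove [pyb,jnp,gdb] add [erk] -> 8 lines: ixgmk rdu wzuyf ulp abs erk owzv ntlla
Hunk 4: at line 2 remove [ulp,abs,erk] add [lpeiw] -> 6 lines: ixgmk rdu wzuyf lpeiw owzv ntlla
Final line count: 6

Answer: 6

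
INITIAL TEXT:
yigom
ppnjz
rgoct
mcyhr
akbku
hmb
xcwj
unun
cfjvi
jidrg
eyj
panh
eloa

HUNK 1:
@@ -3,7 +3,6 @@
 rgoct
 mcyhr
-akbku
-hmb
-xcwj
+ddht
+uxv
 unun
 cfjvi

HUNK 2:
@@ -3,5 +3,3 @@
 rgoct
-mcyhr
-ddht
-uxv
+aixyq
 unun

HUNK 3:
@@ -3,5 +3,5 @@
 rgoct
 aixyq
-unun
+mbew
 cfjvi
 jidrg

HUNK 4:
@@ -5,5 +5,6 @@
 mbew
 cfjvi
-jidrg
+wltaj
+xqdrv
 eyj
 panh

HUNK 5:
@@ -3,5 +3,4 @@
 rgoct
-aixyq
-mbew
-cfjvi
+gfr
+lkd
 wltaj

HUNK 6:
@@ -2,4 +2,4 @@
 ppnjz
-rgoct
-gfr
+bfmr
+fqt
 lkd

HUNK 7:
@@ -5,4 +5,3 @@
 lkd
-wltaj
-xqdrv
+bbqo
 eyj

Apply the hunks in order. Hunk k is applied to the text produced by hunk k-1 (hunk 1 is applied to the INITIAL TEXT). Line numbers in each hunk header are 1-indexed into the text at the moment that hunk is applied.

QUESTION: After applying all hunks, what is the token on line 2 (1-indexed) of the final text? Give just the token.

Hunk 1: at line 3 remove [akbku,hmb,xcwj] add [ddht,uxv] -> 12 lines: yigom ppnjz rgoct mcyhr ddht uxv unun cfjvi jidrg eyj panh eloa
Hunk 2: at line 3 remove [mcyhr,ddht,uxv] add [aixyq] -> 10 lines: yigom ppnjz rgoct aixyq unun cfjvi jidrg eyj panh eloa
Hunk 3: at line 3 remove [unun] add [mbew] -> 10 lines: yigom ppnjz rgoct aixyq mbew cfjvi jidrg eyj panh eloa
Hunk 4: at line 5 remove [jidrg] add [wltaj,xqdrv] -> 11 lines: yigom ppnjz rgoct aixyq mbew cfjvi wltaj xqdrv eyj panh eloa
Hunk 5: at line 3 remove [aixyq,mbew,cfjvi] add [gfr,lkd] -> 10 lines: yigom ppnjz rgoct gfr lkd wltaj xqdrv eyj panh eloa
Hunk 6: at line 2 remove [rgoct,gfr] add [bfmr,fqt] -> 10 lines: yigom ppnjz bfmr fqt lkd wltaj xqdrv eyj panh eloa
Hunk 7: at line 5 remove [wltaj,xqdrv] add [bbqo] -> 9 lines: yigom ppnjz bfmr fqt lkd bbqo eyj panh eloa
Final line 2: ppnjz

Answer: ppnjz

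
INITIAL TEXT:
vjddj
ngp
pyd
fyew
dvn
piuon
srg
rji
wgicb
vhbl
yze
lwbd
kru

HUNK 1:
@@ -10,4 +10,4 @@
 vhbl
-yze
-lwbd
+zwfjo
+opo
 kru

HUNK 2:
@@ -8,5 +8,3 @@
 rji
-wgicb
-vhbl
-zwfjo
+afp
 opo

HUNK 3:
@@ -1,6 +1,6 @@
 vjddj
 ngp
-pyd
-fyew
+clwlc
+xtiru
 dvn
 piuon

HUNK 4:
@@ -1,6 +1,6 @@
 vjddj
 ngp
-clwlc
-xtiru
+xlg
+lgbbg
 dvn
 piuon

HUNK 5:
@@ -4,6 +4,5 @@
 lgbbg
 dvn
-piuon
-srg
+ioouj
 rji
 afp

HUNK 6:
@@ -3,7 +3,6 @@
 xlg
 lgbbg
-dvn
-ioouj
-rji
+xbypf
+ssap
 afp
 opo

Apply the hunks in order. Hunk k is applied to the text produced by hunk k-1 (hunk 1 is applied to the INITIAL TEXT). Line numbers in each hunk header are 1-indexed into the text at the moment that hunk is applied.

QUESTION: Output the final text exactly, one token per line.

Answer: vjddj
ngp
xlg
lgbbg
xbypf
ssap
afp
opo
kru

Derivation:
Hunk 1: at line 10 remove [yze,lwbd] add [zwfjo,opo] -> 13 lines: vjddj ngp pyd fyew dvn piuon srg rji wgicb vhbl zwfjo opo kru
Hunk 2: at line 8 remove [wgicb,vhbl,zwfjo] add [afp] -> 11 lines: vjddj ngp pyd fyew dvn piuon srg rji afp opo kru
Hunk 3: at line 1 remove [pyd,fyew] add [clwlc,xtiru] -> 11 lines: vjddj ngp clwlc xtiru dvn piuon srg rji afp opo kru
Hunk 4: at line 1 remove [clwlc,xtiru] add [xlg,lgbbg] -> 11 lines: vjddj ngp xlg lgbbg dvn piuon srg rji afp opo kru
Hunk 5: at line 4 remove [piuon,srg] add [ioouj] -> 10 lines: vjddj ngp xlg lgbbg dvn ioouj rji afp opo kru
Hunk 6: at line 3 remove [dvn,ioouj,rji] add [xbypf,ssap] -> 9 lines: vjddj ngp xlg lgbbg xbypf ssap afp opo kru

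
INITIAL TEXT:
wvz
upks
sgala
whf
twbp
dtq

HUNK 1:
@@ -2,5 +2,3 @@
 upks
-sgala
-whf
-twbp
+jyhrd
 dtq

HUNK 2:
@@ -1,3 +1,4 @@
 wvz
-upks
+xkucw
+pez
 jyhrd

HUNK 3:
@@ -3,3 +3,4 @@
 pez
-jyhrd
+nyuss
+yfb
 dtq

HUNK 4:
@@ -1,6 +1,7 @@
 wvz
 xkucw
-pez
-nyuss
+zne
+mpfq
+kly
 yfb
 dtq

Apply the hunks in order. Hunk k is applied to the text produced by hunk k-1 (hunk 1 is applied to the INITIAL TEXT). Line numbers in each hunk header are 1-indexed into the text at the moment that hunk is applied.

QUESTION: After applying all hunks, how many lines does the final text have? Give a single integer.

Hunk 1: at line 2 remove [sgala,whf,twbp] add [jyhrd] -> 4 lines: wvz upks jyhrd dtq
Hunk 2: at line 1 remove [upks] add [xkucw,pez] -> 5 lines: wvz xkucw pez jyhrd dtq
Hunk 3: at line 3 remove [jyhrd] add [nyuss,yfb] -> 6 lines: wvz xkucw pez nyuss yfb dtq
Hunk 4: at line 1 remove [pez,nyuss] add [zne,mpfq,kly] -> 7 lines: wvz xkucw zne mpfq kly yfb dtq
Final line count: 7

Answer: 7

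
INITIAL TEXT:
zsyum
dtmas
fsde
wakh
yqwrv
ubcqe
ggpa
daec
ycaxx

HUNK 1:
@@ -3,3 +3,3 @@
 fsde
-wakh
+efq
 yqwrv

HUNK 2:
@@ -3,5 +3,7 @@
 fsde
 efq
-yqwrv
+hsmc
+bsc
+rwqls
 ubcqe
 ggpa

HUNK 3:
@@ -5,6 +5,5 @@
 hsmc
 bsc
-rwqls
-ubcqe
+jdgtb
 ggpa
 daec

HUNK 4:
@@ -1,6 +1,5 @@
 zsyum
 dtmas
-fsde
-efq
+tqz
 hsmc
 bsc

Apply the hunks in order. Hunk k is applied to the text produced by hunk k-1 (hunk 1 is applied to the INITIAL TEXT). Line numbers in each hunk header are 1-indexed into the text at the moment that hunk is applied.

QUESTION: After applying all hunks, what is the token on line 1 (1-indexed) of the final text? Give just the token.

Hunk 1: at line 3 remove [wakh] add [efq] -> 9 lines: zsyum dtmas fsde efq yqwrv ubcqe ggpa daec ycaxx
Hunk 2: at line 3 remove [yqwrv] add [hsmc,bsc,rwqls] -> 11 lines: zsyum dtmas fsde efq hsmc bsc rwqls ubcqe ggpa daec ycaxx
Hunk 3: at line 5 remove [rwqls,ubcqe] add [jdgtb] -> 10 lines: zsyum dtmas fsde efq hsmc bsc jdgtb ggpa daec ycaxx
Hunk 4: at line 1 remove [fsde,efq] add [tqz] -> 9 lines: zsyum dtmas tqz hsmc bsc jdgtb ggpa daec ycaxx
Final line 1: zsyum

Answer: zsyum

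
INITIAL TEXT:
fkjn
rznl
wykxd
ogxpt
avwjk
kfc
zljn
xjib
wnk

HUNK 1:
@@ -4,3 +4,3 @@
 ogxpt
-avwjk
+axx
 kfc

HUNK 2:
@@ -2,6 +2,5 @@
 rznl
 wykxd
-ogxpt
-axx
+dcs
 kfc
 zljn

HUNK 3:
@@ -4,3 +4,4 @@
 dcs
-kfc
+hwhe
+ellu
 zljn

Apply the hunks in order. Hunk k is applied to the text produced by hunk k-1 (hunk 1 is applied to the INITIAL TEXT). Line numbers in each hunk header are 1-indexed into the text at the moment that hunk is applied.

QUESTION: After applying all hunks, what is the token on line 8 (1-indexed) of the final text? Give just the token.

Answer: xjib

Derivation:
Hunk 1: at line 4 remove [avwjk] add [axx] -> 9 lines: fkjn rznl wykxd ogxpt axx kfc zljn xjib wnk
Hunk 2: at line 2 remove [ogxpt,axx] add [dcs] -> 8 lines: fkjn rznl wykxd dcs kfc zljn xjib wnk
Hunk 3: at line 4 remove [kfc] add [hwhe,ellu] -> 9 lines: fkjn rznl wykxd dcs hwhe ellu zljn xjib wnk
Final line 8: xjib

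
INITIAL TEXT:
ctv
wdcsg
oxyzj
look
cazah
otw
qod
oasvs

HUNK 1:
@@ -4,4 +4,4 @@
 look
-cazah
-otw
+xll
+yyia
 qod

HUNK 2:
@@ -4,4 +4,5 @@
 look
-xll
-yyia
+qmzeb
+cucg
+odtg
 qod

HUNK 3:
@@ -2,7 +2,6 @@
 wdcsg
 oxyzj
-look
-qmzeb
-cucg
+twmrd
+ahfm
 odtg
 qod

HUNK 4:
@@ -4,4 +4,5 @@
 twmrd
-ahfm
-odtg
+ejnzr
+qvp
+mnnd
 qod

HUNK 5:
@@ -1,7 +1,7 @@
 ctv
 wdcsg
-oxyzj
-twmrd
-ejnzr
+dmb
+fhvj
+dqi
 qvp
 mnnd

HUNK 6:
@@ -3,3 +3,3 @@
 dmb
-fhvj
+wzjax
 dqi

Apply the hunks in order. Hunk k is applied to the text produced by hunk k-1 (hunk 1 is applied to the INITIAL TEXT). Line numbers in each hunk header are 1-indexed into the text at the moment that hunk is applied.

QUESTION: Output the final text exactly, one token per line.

Answer: ctv
wdcsg
dmb
wzjax
dqi
qvp
mnnd
qod
oasvs

Derivation:
Hunk 1: at line 4 remove [cazah,otw] add [xll,yyia] -> 8 lines: ctv wdcsg oxyzj look xll yyia qod oasvs
Hunk 2: at line 4 remove [xll,yyia] add [qmzeb,cucg,odtg] -> 9 lines: ctv wdcsg oxyzj look qmzeb cucg odtg qod oasvs
Hunk 3: at line 2 remove [look,qmzeb,cucg] add [twmrd,ahfm] -> 8 lines: ctv wdcsg oxyzj twmrd ahfm odtg qod oasvs
Hunk 4: at line 4 remove [ahfm,odtg] add [ejnzr,qvp,mnnd] -> 9 lines: ctv wdcsg oxyzj twmrd ejnzr qvp mnnd qod oasvs
Hunk 5: at line 1 remove [oxyzj,twmrd,ejnzr] add [dmb,fhvj,dqi] -> 9 lines: ctv wdcsg dmb fhvj dqi qvp mnnd qod oasvs
Hunk 6: at line 3 remove [fhvj] add [wzjax] -> 9 lines: ctv wdcsg dmb wzjax dqi qvp mnnd qod oasvs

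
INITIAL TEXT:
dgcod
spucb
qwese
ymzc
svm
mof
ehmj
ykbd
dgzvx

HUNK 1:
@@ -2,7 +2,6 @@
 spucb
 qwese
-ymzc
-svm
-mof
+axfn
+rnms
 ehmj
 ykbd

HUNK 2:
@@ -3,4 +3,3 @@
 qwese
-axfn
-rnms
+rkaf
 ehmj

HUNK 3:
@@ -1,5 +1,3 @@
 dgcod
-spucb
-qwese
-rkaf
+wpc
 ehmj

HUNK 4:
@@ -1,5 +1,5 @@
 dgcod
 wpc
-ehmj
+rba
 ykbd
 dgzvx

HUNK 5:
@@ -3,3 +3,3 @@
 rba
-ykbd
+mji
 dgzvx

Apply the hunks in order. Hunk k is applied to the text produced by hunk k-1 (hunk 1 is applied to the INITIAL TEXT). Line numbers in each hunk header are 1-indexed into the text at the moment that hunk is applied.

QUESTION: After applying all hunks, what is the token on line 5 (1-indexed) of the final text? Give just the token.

Answer: dgzvx

Derivation:
Hunk 1: at line 2 remove [ymzc,svm,mof] add [axfn,rnms] -> 8 lines: dgcod spucb qwese axfn rnms ehmj ykbd dgzvx
Hunk 2: at line 3 remove [axfn,rnms] add [rkaf] -> 7 lines: dgcod spucb qwese rkaf ehmj ykbd dgzvx
Hunk 3: at line 1 remove [spucb,qwese,rkaf] add [wpc] -> 5 lines: dgcod wpc ehmj ykbd dgzvx
Hunk 4: at line 1 remove [ehmj] add [rba] -> 5 lines: dgcod wpc rba ykbd dgzvx
Hunk 5: at line 3 remove [ykbd] add [mji] -> 5 lines: dgcod wpc rba mji dgzvx
Final line 5: dgzvx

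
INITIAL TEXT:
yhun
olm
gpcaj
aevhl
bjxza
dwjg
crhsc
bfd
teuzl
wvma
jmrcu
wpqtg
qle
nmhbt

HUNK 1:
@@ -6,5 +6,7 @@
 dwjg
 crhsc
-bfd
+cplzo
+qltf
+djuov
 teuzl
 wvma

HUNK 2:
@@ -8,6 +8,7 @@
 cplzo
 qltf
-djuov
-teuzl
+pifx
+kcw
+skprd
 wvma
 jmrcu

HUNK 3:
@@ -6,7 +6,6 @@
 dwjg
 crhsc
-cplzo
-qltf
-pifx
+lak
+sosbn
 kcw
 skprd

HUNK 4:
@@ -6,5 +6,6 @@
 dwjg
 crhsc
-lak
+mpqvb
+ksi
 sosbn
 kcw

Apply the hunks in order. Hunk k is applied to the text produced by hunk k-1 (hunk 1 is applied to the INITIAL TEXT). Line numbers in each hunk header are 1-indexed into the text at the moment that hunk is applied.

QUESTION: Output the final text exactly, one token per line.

Hunk 1: at line 6 remove [bfd] add [cplzo,qltf,djuov] -> 16 lines: yhun olm gpcaj aevhl bjxza dwjg crhsc cplzo qltf djuov teuzl wvma jmrcu wpqtg qle nmhbt
Hunk 2: at line 8 remove [djuov,teuzl] add [pifx,kcw,skprd] -> 17 lines: yhun olm gpcaj aevhl bjxza dwjg crhsc cplzo qltf pifx kcw skprd wvma jmrcu wpqtg qle nmhbt
Hunk 3: at line 6 remove [cplzo,qltf,pifx] add [lak,sosbn] -> 16 lines: yhun olm gpcaj aevhl bjxza dwjg crhsc lak sosbn kcw skprd wvma jmrcu wpqtg qle nmhbt
Hunk 4: at line 6 remove [lak] add [mpqvb,ksi] -> 17 lines: yhun olm gpcaj aevhl bjxza dwjg crhsc mpqvb ksi sosbn kcw skprd wvma jmrcu wpqtg qle nmhbt

Answer: yhun
olm
gpcaj
aevhl
bjxza
dwjg
crhsc
mpqvb
ksi
sosbn
kcw
skprd
wvma
jmrcu
wpqtg
qle
nmhbt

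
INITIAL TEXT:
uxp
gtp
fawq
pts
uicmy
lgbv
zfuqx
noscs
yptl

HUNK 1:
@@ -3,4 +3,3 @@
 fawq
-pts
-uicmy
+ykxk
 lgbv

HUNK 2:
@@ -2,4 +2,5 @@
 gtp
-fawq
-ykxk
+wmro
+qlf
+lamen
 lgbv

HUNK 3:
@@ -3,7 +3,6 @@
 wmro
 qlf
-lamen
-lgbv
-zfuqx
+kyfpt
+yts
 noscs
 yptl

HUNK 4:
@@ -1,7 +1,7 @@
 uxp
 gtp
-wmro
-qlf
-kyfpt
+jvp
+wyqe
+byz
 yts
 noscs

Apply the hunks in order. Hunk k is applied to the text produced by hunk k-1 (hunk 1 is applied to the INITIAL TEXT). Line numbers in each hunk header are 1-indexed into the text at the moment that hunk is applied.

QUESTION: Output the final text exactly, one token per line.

Answer: uxp
gtp
jvp
wyqe
byz
yts
noscs
yptl

Derivation:
Hunk 1: at line 3 remove [pts,uicmy] add [ykxk] -> 8 lines: uxp gtp fawq ykxk lgbv zfuqx noscs yptl
Hunk 2: at line 2 remove [fawq,ykxk] add [wmro,qlf,lamen] -> 9 lines: uxp gtp wmro qlf lamen lgbv zfuqx noscs yptl
Hunk 3: at line 3 remove [lamen,lgbv,zfuqx] add [kyfpt,yts] -> 8 lines: uxp gtp wmro qlf kyfpt yts noscs yptl
Hunk 4: at line 1 remove [wmro,qlf,kyfpt] add [jvp,wyqe,byz] -> 8 lines: uxp gtp jvp wyqe byz yts noscs yptl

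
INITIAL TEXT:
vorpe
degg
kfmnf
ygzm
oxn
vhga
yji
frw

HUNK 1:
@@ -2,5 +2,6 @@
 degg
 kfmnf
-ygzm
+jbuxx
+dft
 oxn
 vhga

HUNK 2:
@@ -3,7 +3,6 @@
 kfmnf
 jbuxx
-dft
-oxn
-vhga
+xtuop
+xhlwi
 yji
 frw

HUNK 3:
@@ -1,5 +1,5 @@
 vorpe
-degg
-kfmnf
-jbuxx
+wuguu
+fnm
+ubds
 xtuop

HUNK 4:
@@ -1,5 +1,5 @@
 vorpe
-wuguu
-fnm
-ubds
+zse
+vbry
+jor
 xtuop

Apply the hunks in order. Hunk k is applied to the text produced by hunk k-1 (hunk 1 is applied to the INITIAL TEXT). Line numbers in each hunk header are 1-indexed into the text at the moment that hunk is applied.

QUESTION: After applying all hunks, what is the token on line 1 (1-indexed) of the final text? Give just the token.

Hunk 1: at line 2 remove [ygzm] add [jbuxx,dft] -> 9 lines: vorpe degg kfmnf jbuxx dft oxn vhga yji frw
Hunk 2: at line 3 remove [dft,oxn,vhga] add [xtuop,xhlwi] -> 8 lines: vorpe degg kfmnf jbuxx xtuop xhlwi yji frw
Hunk 3: at line 1 remove [degg,kfmnf,jbuxx] add [wuguu,fnm,ubds] -> 8 lines: vorpe wuguu fnm ubds xtuop xhlwi yji frw
Hunk 4: at line 1 remove [wuguu,fnm,ubds] add [zse,vbry,jor] -> 8 lines: vorpe zse vbry jor xtuop xhlwi yji frw
Final line 1: vorpe

Answer: vorpe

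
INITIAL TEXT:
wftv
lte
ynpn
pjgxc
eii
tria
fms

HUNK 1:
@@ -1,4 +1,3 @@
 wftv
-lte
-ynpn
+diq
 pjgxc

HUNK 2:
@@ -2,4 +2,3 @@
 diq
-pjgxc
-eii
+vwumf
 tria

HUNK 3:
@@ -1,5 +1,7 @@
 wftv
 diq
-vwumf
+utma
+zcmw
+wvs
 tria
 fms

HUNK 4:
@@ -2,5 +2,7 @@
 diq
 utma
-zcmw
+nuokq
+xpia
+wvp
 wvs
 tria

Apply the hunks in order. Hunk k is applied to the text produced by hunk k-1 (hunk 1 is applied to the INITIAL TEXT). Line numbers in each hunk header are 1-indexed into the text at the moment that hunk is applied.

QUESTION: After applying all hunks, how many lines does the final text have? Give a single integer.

Hunk 1: at line 1 remove [lte,ynpn] add [diq] -> 6 lines: wftv diq pjgxc eii tria fms
Hunk 2: at line 2 remove [pjgxc,eii] add [vwumf] -> 5 lines: wftv diq vwumf tria fms
Hunk 3: at line 1 remove [vwumf] add [utma,zcmw,wvs] -> 7 lines: wftv diq utma zcmw wvs tria fms
Hunk 4: at line 2 remove [zcmw] add [nuokq,xpia,wvp] -> 9 lines: wftv diq utma nuokq xpia wvp wvs tria fms
Final line count: 9

Answer: 9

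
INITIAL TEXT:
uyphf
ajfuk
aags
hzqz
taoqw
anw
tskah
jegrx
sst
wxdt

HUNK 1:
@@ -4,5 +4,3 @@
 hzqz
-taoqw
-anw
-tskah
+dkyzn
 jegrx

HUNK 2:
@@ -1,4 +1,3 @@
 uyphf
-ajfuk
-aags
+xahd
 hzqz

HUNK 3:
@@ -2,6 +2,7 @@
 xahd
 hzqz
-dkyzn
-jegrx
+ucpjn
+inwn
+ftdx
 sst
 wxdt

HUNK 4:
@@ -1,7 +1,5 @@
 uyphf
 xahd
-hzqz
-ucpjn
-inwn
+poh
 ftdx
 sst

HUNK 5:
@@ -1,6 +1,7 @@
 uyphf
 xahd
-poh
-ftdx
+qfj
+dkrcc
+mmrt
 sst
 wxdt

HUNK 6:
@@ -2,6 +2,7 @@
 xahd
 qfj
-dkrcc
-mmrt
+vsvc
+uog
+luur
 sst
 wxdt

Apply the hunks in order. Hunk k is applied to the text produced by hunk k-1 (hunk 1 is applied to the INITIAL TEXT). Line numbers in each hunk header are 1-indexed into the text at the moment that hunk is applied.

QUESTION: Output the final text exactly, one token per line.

Answer: uyphf
xahd
qfj
vsvc
uog
luur
sst
wxdt

Derivation:
Hunk 1: at line 4 remove [taoqw,anw,tskah] add [dkyzn] -> 8 lines: uyphf ajfuk aags hzqz dkyzn jegrx sst wxdt
Hunk 2: at line 1 remove [ajfuk,aags] add [xahd] -> 7 lines: uyphf xahd hzqz dkyzn jegrx sst wxdt
Hunk 3: at line 2 remove [dkyzn,jegrx] add [ucpjn,inwn,ftdx] -> 8 lines: uyphf xahd hzqz ucpjn inwn ftdx sst wxdt
Hunk 4: at line 1 remove [hzqz,ucpjn,inwn] add [poh] -> 6 lines: uyphf xahd poh ftdx sst wxdt
Hunk 5: at line 1 remove [poh,ftdx] add [qfj,dkrcc,mmrt] -> 7 lines: uyphf xahd qfj dkrcc mmrt sst wxdt
Hunk 6: at line 2 remove [dkrcc,mmrt] add [vsvc,uog,luur] -> 8 lines: uyphf xahd qfj vsvc uog luur sst wxdt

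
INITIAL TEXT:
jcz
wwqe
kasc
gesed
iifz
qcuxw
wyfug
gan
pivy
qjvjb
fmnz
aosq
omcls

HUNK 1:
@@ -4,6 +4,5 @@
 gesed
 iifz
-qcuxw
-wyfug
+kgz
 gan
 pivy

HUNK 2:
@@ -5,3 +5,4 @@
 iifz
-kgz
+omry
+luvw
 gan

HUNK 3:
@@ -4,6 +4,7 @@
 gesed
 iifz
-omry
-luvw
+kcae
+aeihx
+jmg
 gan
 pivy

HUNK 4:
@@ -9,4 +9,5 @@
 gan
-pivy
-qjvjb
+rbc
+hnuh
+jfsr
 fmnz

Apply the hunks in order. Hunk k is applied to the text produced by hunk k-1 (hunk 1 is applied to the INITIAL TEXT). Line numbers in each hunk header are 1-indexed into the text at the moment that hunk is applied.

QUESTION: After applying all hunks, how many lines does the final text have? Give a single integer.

Answer: 15

Derivation:
Hunk 1: at line 4 remove [qcuxw,wyfug] add [kgz] -> 12 lines: jcz wwqe kasc gesed iifz kgz gan pivy qjvjb fmnz aosq omcls
Hunk 2: at line 5 remove [kgz] add [omry,luvw] -> 13 lines: jcz wwqe kasc gesed iifz omry luvw gan pivy qjvjb fmnz aosq omcls
Hunk 3: at line 4 remove [omry,luvw] add [kcae,aeihx,jmg] -> 14 lines: jcz wwqe kasc gesed iifz kcae aeihx jmg gan pivy qjvjb fmnz aosq omcls
Hunk 4: at line 9 remove [pivy,qjvjb] add [rbc,hnuh,jfsr] -> 15 lines: jcz wwqe kasc gesed iifz kcae aeihx jmg gan rbc hnuh jfsr fmnz aosq omcls
Final line count: 15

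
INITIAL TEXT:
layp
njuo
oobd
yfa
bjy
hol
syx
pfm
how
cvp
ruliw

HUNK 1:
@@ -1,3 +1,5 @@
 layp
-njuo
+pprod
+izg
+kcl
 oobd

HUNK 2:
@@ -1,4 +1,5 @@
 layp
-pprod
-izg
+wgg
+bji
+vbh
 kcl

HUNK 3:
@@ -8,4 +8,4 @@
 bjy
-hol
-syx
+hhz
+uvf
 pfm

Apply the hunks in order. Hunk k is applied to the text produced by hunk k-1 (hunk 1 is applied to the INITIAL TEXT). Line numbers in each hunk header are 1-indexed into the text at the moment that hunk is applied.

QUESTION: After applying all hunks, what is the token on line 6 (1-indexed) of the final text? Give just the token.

Hunk 1: at line 1 remove [njuo] add [pprod,izg,kcl] -> 13 lines: layp pprod izg kcl oobd yfa bjy hol syx pfm how cvp ruliw
Hunk 2: at line 1 remove [pprod,izg] add [wgg,bji,vbh] -> 14 lines: layp wgg bji vbh kcl oobd yfa bjy hol syx pfm how cvp ruliw
Hunk 3: at line 8 remove [hol,syx] add [hhz,uvf] -> 14 lines: layp wgg bji vbh kcl oobd yfa bjy hhz uvf pfm how cvp ruliw
Final line 6: oobd

Answer: oobd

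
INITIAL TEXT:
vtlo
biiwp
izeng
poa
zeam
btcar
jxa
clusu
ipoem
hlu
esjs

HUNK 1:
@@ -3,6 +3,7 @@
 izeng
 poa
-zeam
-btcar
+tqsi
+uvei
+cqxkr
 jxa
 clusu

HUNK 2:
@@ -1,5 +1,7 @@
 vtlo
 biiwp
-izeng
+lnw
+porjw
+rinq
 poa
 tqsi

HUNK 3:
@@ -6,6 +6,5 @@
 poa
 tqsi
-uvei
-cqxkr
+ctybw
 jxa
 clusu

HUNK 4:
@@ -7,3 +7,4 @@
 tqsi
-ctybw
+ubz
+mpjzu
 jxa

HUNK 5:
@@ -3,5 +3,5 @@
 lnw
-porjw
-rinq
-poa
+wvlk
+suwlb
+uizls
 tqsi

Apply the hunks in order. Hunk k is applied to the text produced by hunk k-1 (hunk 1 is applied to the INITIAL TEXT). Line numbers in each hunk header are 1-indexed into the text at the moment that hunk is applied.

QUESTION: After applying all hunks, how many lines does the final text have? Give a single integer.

Answer: 14

Derivation:
Hunk 1: at line 3 remove [zeam,btcar] add [tqsi,uvei,cqxkr] -> 12 lines: vtlo biiwp izeng poa tqsi uvei cqxkr jxa clusu ipoem hlu esjs
Hunk 2: at line 1 remove [izeng] add [lnw,porjw,rinq] -> 14 lines: vtlo biiwp lnw porjw rinq poa tqsi uvei cqxkr jxa clusu ipoem hlu esjs
Hunk 3: at line 6 remove [uvei,cqxkr] add [ctybw] -> 13 lines: vtlo biiwp lnw porjw rinq poa tqsi ctybw jxa clusu ipoem hlu esjs
Hunk 4: at line 7 remove [ctybw] add [ubz,mpjzu] -> 14 lines: vtlo biiwp lnw porjw rinq poa tqsi ubz mpjzu jxa clusu ipoem hlu esjs
Hunk 5: at line 3 remove [porjw,rinq,poa] add [wvlk,suwlb,uizls] -> 14 lines: vtlo biiwp lnw wvlk suwlb uizls tqsi ubz mpjzu jxa clusu ipoem hlu esjs
Final line count: 14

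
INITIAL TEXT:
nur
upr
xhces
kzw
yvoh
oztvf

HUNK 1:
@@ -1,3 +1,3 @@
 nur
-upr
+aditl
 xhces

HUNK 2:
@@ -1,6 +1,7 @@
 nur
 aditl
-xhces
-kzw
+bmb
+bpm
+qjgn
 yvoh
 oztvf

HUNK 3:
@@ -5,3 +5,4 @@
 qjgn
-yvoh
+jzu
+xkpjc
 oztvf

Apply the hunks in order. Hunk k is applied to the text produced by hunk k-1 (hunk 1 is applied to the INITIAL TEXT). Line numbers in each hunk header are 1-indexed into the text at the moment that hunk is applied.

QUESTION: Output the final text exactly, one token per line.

Answer: nur
aditl
bmb
bpm
qjgn
jzu
xkpjc
oztvf

Derivation:
Hunk 1: at line 1 remove [upr] add [aditl] -> 6 lines: nur aditl xhces kzw yvoh oztvf
Hunk 2: at line 1 remove [xhces,kzw] add [bmb,bpm,qjgn] -> 7 lines: nur aditl bmb bpm qjgn yvoh oztvf
Hunk 3: at line 5 remove [yvoh] add [jzu,xkpjc] -> 8 lines: nur aditl bmb bpm qjgn jzu xkpjc oztvf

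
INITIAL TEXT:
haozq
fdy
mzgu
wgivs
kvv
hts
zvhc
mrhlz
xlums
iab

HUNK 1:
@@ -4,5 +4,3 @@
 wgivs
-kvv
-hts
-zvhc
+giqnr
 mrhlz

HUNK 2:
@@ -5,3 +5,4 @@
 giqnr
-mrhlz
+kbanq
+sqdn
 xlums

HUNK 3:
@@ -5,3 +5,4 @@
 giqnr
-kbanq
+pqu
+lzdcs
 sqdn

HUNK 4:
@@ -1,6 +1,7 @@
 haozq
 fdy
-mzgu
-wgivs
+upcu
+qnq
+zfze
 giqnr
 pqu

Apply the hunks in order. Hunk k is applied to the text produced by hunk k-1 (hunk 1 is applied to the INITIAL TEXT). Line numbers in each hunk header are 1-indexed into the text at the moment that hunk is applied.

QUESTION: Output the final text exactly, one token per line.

Hunk 1: at line 4 remove [kvv,hts,zvhc] add [giqnr] -> 8 lines: haozq fdy mzgu wgivs giqnr mrhlz xlums iab
Hunk 2: at line 5 remove [mrhlz] add [kbanq,sqdn] -> 9 lines: haozq fdy mzgu wgivs giqnr kbanq sqdn xlums iab
Hunk 3: at line 5 remove [kbanq] add [pqu,lzdcs] -> 10 lines: haozq fdy mzgu wgivs giqnr pqu lzdcs sqdn xlums iab
Hunk 4: at line 1 remove [mzgu,wgivs] add [upcu,qnq,zfze] -> 11 lines: haozq fdy upcu qnq zfze giqnr pqu lzdcs sqdn xlums iab

Answer: haozq
fdy
upcu
qnq
zfze
giqnr
pqu
lzdcs
sqdn
xlums
iab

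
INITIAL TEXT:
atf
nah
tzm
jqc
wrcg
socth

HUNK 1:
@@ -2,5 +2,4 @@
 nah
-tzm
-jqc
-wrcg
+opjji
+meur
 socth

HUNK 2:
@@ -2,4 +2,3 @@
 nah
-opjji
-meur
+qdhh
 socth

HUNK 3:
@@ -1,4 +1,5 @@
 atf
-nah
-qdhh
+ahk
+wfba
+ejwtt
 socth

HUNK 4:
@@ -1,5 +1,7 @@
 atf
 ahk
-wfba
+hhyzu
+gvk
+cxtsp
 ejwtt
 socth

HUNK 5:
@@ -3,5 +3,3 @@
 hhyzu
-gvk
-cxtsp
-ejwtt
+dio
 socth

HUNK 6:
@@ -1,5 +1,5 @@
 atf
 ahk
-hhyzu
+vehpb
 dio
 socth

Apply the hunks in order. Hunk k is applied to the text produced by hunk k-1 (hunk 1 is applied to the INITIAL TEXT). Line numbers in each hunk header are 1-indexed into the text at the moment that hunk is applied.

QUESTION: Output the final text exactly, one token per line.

Answer: atf
ahk
vehpb
dio
socth

Derivation:
Hunk 1: at line 2 remove [tzm,jqc,wrcg] add [opjji,meur] -> 5 lines: atf nah opjji meur socth
Hunk 2: at line 2 remove [opjji,meur] add [qdhh] -> 4 lines: atf nah qdhh socth
Hunk 3: at line 1 remove [nah,qdhh] add [ahk,wfba,ejwtt] -> 5 lines: atf ahk wfba ejwtt socth
Hunk 4: at line 1 remove [wfba] add [hhyzu,gvk,cxtsp] -> 7 lines: atf ahk hhyzu gvk cxtsp ejwtt socth
Hunk 5: at line 3 remove [gvk,cxtsp,ejwtt] add [dio] -> 5 lines: atf ahk hhyzu dio socth
Hunk 6: at line 1 remove [hhyzu] add [vehpb] -> 5 lines: atf ahk vehpb dio socth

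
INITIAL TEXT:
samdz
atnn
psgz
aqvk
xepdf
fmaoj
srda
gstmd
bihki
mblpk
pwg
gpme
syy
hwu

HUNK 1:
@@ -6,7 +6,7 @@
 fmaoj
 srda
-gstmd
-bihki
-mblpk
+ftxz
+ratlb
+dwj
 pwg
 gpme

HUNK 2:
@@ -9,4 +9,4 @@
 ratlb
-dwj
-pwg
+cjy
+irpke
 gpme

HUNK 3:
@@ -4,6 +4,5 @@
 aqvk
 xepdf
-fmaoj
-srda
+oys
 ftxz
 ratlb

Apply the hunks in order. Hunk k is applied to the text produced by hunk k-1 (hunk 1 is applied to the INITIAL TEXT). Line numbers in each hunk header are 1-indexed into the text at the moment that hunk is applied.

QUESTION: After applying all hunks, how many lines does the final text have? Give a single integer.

Answer: 13

Derivation:
Hunk 1: at line 6 remove [gstmd,bihki,mblpk] add [ftxz,ratlb,dwj] -> 14 lines: samdz atnn psgz aqvk xepdf fmaoj srda ftxz ratlb dwj pwg gpme syy hwu
Hunk 2: at line 9 remove [dwj,pwg] add [cjy,irpke] -> 14 lines: samdz atnn psgz aqvk xepdf fmaoj srda ftxz ratlb cjy irpke gpme syy hwu
Hunk 3: at line 4 remove [fmaoj,srda] add [oys] -> 13 lines: samdz atnn psgz aqvk xepdf oys ftxz ratlb cjy irpke gpme syy hwu
Final line count: 13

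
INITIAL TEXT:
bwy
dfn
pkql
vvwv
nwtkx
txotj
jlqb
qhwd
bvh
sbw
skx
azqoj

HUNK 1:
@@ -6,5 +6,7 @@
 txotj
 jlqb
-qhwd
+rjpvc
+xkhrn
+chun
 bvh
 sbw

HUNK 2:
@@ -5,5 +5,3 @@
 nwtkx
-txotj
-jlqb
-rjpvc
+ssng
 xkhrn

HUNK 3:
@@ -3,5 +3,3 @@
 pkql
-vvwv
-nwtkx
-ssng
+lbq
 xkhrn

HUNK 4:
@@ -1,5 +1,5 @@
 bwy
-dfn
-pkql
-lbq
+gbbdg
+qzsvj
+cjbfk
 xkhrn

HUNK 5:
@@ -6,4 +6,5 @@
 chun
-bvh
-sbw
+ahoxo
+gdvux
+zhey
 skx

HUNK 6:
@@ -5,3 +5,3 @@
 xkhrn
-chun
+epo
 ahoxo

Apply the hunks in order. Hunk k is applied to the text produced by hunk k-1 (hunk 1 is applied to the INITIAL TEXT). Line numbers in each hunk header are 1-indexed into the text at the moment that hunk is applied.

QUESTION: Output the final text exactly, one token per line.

Answer: bwy
gbbdg
qzsvj
cjbfk
xkhrn
epo
ahoxo
gdvux
zhey
skx
azqoj

Derivation:
Hunk 1: at line 6 remove [qhwd] add [rjpvc,xkhrn,chun] -> 14 lines: bwy dfn pkql vvwv nwtkx txotj jlqb rjpvc xkhrn chun bvh sbw skx azqoj
Hunk 2: at line 5 remove [txotj,jlqb,rjpvc] add [ssng] -> 12 lines: bwy dfn pkql vvwv nwtkx ssng xkhrn chun bvh sbw skx azqoj
Hunk 3: at line 3 remove [vvwv,nwtkx,ssng] add [lbq] -> 10 lines: bwy dfn pkql lbq xkhrn chun bvh sbw skx azqoj
Hunk 4: at line 1 remove [dfn,pkql,lbq] add [gbbdg,qzsvj,cjbfk] -> 10 lines: bwy gbbdg qzsvj cjbfk xkhrn chun bvh sbw skx azqoj
Hunk 5: at line 6 remove [bvh,sbw] add [ahoxo,gdvux,zhey] -> 11 lines: bwy gbbdg qzsvj cjbfk xkhrn chun ahoxo gdvux zhey skx azqoj
Hunk 6: at line 5 remove [chun] add [epo] -> 11 lines: bwy gbbdg qzsvj cjbfk xkhrn epo ahoxo gdvux zhey skx azqoj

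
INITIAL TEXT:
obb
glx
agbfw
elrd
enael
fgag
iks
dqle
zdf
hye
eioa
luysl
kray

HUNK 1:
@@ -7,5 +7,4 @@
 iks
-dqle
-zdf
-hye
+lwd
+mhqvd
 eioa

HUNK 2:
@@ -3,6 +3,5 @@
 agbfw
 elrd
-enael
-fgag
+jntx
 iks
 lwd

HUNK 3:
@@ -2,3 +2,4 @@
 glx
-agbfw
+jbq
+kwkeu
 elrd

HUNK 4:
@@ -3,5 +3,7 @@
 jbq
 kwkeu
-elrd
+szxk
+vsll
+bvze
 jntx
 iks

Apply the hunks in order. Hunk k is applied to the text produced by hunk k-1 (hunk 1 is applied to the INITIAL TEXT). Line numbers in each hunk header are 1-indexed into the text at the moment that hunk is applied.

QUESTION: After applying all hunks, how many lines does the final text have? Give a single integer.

Hunk 1: at line 7 remove [dqle,zdf,hye] add [lwd,mhqvd] -> 12 lines: obb glx agbfw elrd enael fgag iks lwd mhqvd eioa luysl kray
Hunk 2: at line 3 remove [enael,fgag] add [jntx] -> 11 lines: obb glx agbfw elrd jntx iks lwd mhqvd eioa luysl kray
Hunk 3: at line 2 remove [agbfw] add [jbq,kwkeu] -> 12 lines: obb glx jbq kwkeu elrd jntx iks lwd mhqvd eioa luysl kray
Hunk 4: at line 3 remove [elrd] add [szxk,vsll,bvze] -> 14 lines: obb glx jbq kwkeu szxk vsll bvze jntx iks lwd mhqvd eioa luysl kray
Final line count: 14

Answer: 14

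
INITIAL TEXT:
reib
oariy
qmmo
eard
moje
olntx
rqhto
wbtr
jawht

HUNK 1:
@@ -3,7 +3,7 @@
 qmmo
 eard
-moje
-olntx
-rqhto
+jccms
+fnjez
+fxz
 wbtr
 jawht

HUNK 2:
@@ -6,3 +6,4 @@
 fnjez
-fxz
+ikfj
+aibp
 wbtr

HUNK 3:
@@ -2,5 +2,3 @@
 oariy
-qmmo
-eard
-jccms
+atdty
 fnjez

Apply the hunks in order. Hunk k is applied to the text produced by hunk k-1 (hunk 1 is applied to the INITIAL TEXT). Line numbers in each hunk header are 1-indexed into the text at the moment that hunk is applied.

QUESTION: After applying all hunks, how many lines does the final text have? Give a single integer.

Answer: 8

Derivation:
Hunk 1: at line 3 remove [moje,olntx,rqhto] add [jccms,fnjez,fxz] -> 9 lines: reib oariy qmmo eard jccms fnjez fxz wbtr jawht
Hunk 2: at line 6 remove [fxz] add [ikfj,aibp] -> 10 lines: reib oariy qmmo eard jccms fnjez ikfj aibp wbtr jawht
Hunk 3: at line 2 remove [qmmo,eard,jccms] add [atdty] -> 8 lines: reib oariy atdty fnjez ikfj aibp wbtr jawht
Final line count: 8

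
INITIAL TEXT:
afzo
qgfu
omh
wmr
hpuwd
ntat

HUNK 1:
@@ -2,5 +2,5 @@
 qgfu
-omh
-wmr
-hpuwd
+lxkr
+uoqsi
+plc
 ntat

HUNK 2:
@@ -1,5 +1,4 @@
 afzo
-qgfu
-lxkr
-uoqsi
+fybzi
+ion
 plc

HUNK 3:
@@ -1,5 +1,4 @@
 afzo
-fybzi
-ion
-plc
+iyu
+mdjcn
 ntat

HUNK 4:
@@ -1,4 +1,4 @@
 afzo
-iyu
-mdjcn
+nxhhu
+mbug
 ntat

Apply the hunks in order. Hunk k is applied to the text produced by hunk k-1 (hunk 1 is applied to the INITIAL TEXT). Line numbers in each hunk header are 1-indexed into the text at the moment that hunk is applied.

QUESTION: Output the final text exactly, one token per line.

Answer: afzo
nxhhu
mbug
ntat

Derivation:
Hunk 1: at line 2 remove [omh,wmr,hpuwd] add [lxkr,uoqsi,plc] -> 6 lines: afzo qgfu lxkr uoqsi plc ntat
Hunk 2: at line 1 remove [qgfu,lxkr,uoqsi] add [fybzi,ion] -> 5 lines: afzo fybzi ion plc ntat
Hunk 3: at line 1 remove [fybzi,ion,plc] add [iyu,mdjcn] -> 4 lines: afzo iyu mdjcn ntat
Hunk 4: at line 1 remove [iyu,mdjcn] add [nxhhu,mbug] -> 4 lines: afzo nxhhu mbug ntat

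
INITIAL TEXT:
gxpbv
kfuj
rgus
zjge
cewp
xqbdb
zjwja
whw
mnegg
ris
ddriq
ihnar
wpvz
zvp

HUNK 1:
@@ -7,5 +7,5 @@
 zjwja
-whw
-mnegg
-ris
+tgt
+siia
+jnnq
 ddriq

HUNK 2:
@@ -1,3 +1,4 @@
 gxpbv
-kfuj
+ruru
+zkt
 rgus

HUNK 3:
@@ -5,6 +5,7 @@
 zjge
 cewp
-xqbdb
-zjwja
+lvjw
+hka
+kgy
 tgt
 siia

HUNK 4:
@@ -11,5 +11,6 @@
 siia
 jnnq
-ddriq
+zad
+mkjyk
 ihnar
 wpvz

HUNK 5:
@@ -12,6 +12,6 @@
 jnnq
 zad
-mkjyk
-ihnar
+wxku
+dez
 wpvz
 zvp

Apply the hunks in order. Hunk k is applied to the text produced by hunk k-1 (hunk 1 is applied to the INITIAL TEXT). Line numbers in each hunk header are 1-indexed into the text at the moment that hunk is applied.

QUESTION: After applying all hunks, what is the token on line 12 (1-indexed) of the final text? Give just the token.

Hunk 1: at line 7 remove [whw,mnegg,ris] add [tgt,siia,jnnq] -> 14 lines: gxpbv kfuj rgus zjge cewp xqbdb zjwja tgt siia jnnq ddriq ihnar wpvz zvp
Hunk 2: at line 1 remove [kfuj] add [ruru,zkt] -> 15 lines: gxpbv ruru zkt rgus zjge cewp xqbdb zjwja tgt siia jnnq ddriq ihnar wpvz zvp
Hunk 3: at line 5 remove [xqbdb,zjwja] add [lvjw,hka,kgy] -> 16 lines: gxpbv ruru zkt rgus zjge cewp lvjw hka kgy tgt siia jnnq ddriq ihnar wpvz zvp
Hunk 4: at line 11 remove [ddriq] add [zad,mkjyk] -> 17 lines: gxpbv ruru zkt rgus zjge cewp lvjw hka kgy tgt siia jnnq zad mkjyk ihnar wpvz zvp
Hunk 5: at line 12 remove [mkjyk,ihnar] add [wxku,dez] -> 17 lines: gxpbv ruru zkt rgus zjge cewp lvjw hka kgy tgt siia jnnq zad wxku dez wpvz zvp
Final line 12: jnnq

Answer: jnnq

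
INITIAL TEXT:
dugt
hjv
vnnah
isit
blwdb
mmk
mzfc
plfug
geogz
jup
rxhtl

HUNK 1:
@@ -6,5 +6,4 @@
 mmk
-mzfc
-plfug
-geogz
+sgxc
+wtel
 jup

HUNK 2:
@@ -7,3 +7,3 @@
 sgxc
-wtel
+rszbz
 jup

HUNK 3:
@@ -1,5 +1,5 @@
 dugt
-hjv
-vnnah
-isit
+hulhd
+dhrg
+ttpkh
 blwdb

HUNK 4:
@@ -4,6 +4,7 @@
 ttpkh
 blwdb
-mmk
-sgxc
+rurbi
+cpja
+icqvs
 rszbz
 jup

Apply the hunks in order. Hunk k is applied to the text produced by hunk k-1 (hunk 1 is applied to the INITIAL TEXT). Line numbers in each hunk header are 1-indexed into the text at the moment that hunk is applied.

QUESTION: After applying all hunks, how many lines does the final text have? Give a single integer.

Answer: 11

Derivation:
Hunk 1: at line 6 remove [mzfc,plfug,geogz] add [sgxc,wtel] -> 10 lines: dugt hjv vnnah isit blwdb mmk sgxc wtel jup rxhtl
Hunk 2: at line 7 remove [wtel] add [rszbz] -> 10 lines: dugt hjv vnnah isit blwdb mmk sgxc rszbz jup rxhtl
Hunk 3: at line 1 remove [hjv,vnnah,isit] add [hulhd,dhrg,ttpkh] -> 10 lines: dugt hulhd dhrg ttpkh blwdb mmk sgxc rszbz jup rxhtl
Hunk 4: at line 4 remove [mmk,sgxc] add [rurbi,cpja,icqvs] -> 11 lines: dugt hulhd dhrg ttpkh blwdb rurbi cpja icqvs rszbz jup rxhtl
Final line count: 11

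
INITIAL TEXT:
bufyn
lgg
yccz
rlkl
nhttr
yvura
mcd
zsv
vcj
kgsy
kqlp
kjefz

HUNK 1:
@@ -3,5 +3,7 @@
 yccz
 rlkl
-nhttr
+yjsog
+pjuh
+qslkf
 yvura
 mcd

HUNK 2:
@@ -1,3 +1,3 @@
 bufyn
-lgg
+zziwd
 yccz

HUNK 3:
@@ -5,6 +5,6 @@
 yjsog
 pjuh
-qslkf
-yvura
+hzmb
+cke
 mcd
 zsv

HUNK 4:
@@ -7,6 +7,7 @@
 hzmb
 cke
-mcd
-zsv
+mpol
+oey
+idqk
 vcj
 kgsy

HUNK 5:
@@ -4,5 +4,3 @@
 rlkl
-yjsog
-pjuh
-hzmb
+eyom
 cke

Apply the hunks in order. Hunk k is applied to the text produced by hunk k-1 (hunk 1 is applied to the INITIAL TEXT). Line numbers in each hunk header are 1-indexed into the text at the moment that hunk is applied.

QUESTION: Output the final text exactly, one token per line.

Answer: bufyn
zziwd
yccz
rlkl
eyom
cke
mpol
oey
idqk
vcj
kgsy
kqlp
kjefz

Derivation:
Hunk 1: at line 3 remove [nhttr] add [yjsog,pjuh,qslkf] -> 14 lines: bufyn lgg yccz rlkl yjsog pjuh qslkf yvura mcd zsv vcj kgsy kqlp kjefz
Hunk 2: at line 1 remove [lgg] add [zziwd] -> 14 lines: bufyn zziwd yccz rlkl yjsog pjuh qslkf yvura mcd zsv vcj kgsy kqlp kjefz
Hunk 3: at line 5 remove [qslkf,yvura] add [hzmb,cke] -> 14 lines: bufyn zziwd yccz rlkl yjsog pjuh hzmb cke mcd zsv vcj kgsy kqlp kjefz
Hunk 4: at line 7 remove [mcd,zsv] add [mpol,oey,idqk] -> 15 lines: bufyn zziwd yccz rlkl yjsog pjuh hzmb cke mpol oey idqk vcj kgsy kqlp kjefz
Hunk 5: at line 4 remove [yjsog,pjuh,hzmb] add [eyom] -> 13 lines: bufyn zziwd yccz rlkl eyom cke mpol oey idqk vcj kgsy kqlp kjefz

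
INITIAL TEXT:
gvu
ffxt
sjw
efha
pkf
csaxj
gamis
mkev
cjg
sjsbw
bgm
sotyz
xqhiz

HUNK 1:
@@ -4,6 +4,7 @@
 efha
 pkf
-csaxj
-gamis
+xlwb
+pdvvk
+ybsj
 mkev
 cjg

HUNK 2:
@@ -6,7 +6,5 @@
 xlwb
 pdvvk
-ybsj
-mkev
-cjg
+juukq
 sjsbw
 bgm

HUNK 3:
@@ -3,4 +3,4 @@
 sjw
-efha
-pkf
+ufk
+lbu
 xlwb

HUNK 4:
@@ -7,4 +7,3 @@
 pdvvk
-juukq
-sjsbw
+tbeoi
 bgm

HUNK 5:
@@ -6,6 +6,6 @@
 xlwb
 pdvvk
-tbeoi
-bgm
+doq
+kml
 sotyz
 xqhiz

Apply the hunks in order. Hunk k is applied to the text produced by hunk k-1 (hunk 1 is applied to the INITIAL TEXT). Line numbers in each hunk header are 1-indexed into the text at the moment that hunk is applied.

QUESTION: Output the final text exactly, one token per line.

Answer: gvu
ffxt
sjw
ufk
lbu
xlwb
pdvvk
doq
kml
sotyz
xqhiz

Derivation:
Hunk 1: at line 4 remove [csaxj,gamis] add [xlwb,pdvvk,ybsj] -> 14 lines: gvu ffxt sjw efha pkf xlwb pdvvk ybsj mkev cjg sjsbw bgm sotyz xqhiz
Hunk 2: at line 6 remove [ybsj,mkev,cjg] add [juukq] -> 12 lines: gvu ffxt sjw efha pkf xlwb pdvvk juukq sjsbw bgm sotyz xqhiz
Hunk 3: at line 3 remove [efha,pkf] add [ufk,lbu] -> 12 lines: gvu ffxt sjw ufk lbu xlwb pdvvk juukq sjsbw bgm sotyz xqhiz
Hunk 4: at line 7 remove [juukq,sjsbw] add [tbeoi] -> 11 lines: gvu ffxt sjw ufk lbu xlwb pdvvk tbeoi bgm sotyz xqhiz
Hunk 5: at line 6 remove [tbeoi,bgm] add [doq,kml] -> 11 lines: gvu ffxt sjw ufk lbu xlwb pdvvk doq kml sotyz xqhiz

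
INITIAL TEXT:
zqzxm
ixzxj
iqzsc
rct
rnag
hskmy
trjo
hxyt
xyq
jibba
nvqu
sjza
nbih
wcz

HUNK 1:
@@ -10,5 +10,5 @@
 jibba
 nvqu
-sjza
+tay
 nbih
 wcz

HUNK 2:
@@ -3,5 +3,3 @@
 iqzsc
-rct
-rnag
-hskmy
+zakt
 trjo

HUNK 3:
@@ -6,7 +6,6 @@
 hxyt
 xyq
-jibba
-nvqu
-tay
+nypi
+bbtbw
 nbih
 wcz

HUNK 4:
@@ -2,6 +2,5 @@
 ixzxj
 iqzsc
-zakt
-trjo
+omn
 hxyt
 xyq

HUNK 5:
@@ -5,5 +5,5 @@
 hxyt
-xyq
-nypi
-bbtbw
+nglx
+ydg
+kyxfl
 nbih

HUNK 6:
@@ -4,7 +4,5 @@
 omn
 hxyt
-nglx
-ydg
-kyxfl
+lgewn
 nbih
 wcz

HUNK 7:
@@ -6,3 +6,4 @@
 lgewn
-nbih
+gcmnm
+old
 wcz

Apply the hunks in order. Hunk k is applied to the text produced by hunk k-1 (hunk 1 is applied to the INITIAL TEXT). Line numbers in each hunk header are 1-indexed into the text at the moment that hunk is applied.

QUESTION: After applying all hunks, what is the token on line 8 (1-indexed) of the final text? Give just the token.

Answer: old

Derivation:
Hunk 1: at line 10 remove [sjza] add [tay] -> 14 lines: zqzxm ixzxj iqzsc rct rnag hskmy trjo hxyt xyq jibba nvqu tay nbih wcz
Hunk 2: at line 3 remove [rct,rnag,hskmy] add [zakt] -> 12 lines: zqzxm ixzxj iqzsc zakt trjo hxyt xyq jibba nvqu tay nbih wcz
Hunk 3: at line 6 remove [jibba,nvqu,tay] add [nypi,bbtbw] -> 11 lines: zqzxm ixzxj iqzsc zakt trjo hxyt xyq nypi bbtbw nbih wcz
Hunk 4: at line 2 remove [zakt,trjo] add [omn] -> 10 lines: zqzxm ixzxj iqzsc omn hxyt xyq nypi bbtbw nbih wcz
Hunk 5: at line 5 remove [xyq,nypi,bbtbw] add [nglx,ydg,kyxfl] -> 10 lines: zqzxm ixzxj iqzsc omn hxyt nglx ydg kyxfl nbih wcz
Hunk 6: at line 4 remove [nglx,ydg,kyxfl] add [lgewn] -> 8 lines: zqzxm ixzxj iqzsc omn hxyt lgewn nbih wcz
Hunk 7: at line 6 remove [nbih] add [gcmnm,old] -> 9 lines: zqzxm ixzxj iqzsc omn hxyt lgewn gcmnm old wcz
Final line 8: old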